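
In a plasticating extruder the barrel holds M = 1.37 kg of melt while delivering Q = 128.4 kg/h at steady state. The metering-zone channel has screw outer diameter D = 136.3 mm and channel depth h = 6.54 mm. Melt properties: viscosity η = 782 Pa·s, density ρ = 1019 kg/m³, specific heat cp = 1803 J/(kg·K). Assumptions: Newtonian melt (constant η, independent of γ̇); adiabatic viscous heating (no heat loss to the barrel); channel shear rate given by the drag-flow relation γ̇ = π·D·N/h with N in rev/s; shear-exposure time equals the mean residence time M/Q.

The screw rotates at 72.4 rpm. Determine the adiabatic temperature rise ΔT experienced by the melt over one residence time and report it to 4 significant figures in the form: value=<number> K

Convert throughput: Q = 128.4 kg/h = 128.4/3600 = 0.0356667 kg/s
t_res = M / Q_s = 1.37 / 0.0356667 = 38.4112 s
Geometry in metres: D = 136.3 mm → 0.1363 m, h = 6.54 mm → 0.00654 m; screw speed N = 72.4 rpm = 1.20667 rev/s
γ̇ = π D N / h = (π)(0.1363)(1.20667) / 0.00654 = 79.0051 s⁻¹
ΔT = η·γ̇²·t_res/(ρ·cp) = [782 × 79.0051² × 38.4112] / [1019 × 1803] = 102.048 K

value=102.0 K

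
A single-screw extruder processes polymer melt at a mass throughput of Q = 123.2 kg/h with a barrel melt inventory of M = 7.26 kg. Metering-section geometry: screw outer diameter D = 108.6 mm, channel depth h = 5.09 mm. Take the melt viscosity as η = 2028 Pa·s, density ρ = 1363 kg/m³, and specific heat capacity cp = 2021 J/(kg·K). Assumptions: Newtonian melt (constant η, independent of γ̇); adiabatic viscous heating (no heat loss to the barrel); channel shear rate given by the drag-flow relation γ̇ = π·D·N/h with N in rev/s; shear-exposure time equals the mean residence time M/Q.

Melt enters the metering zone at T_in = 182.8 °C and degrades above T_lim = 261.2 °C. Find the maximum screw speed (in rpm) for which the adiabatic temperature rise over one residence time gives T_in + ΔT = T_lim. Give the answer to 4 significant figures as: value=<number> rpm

value=20.06 rpm

Convert throughput: Q = 123.2 kg/h = 123.2/3600 = 0.0342222 kg/s
Mean residence time: t_res = M/Q_s = 7.26 kg / 0.0342222 kg/s = 212.143 s
Convert to metres: D = 0.1086 m, h = 0.00509 m
Allowable rise: ΔT_a = T_lim − T_in = 261.2 − 182.8 = 78.4 K
γ̇_max² = ΔT_a·ρ·cp/(η·t_res) = 78.4·1363·2021/(2028·212.143) = 501.975 s⁻²
γ̇_max = √501.975 = 22.4048 s⁻¹
Solve γ̇ = πDN/h for N: N_max = γ̇_max·h/(π·D) = 22.4048 × 0.00509 / (π × 0.1086) = 0.334256 rev/s = 20.0554 rpm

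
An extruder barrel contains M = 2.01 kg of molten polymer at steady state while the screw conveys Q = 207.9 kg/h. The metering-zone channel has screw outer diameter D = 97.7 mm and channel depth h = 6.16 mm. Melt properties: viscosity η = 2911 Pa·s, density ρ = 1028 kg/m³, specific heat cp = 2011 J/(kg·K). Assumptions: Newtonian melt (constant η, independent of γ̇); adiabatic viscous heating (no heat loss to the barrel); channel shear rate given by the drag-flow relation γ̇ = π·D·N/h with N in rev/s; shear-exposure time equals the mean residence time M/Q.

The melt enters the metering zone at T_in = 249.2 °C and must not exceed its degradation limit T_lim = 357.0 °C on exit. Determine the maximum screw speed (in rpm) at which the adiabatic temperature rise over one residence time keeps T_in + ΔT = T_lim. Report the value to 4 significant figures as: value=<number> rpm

Q_s = Q / 3600 = 207.9 / 3600 = 0.05775 kg/s
Mean residence time: t_res = M/Q_s = 2.01 kg / 0.05775 kg/s = 34.8052 s
Convert to metres: D = 0.0977 m, h = 0.00616 m
ΔT_a = T_lim − T_in = 357.0 − 249.2 = 107.8 K
γ̇_max² = ΔT_a·ρ·cp / (η·t_res) = [107.8 × 1028 × 2011] / [2911 × 34.8052] = 2199.57 s⁻²
Take the square root: γ̇_max = √(2199.57) = 46.8996 s⁻¹
N_max = γ̇_max·h / (π·D) = 46.8996 · 0.00616 / (π · 0.0977) = 0.94125 rev/s = 56.475 rpm

value=56.48 rpm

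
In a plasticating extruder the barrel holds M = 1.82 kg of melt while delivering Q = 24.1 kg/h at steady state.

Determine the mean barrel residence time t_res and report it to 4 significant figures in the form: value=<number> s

Q_s = Q / 3600 = 24.1 / 3600 = 0.00669444 kg/s
Mean residence time: t_res = M/Q_s = 1.82 kg / 0.00669444 kg/s = 271.867 s

value=271.9 s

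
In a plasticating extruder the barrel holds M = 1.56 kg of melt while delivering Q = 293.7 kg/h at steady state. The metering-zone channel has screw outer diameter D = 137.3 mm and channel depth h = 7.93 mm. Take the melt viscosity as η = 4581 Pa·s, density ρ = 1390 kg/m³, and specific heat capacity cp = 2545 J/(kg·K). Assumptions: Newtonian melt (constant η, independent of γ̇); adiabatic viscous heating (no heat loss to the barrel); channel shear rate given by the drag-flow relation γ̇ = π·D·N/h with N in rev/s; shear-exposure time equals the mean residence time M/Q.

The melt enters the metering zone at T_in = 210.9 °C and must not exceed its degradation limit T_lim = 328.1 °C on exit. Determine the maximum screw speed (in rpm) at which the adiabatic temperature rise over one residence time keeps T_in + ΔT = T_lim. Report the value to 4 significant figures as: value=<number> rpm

Convert throughput: Q = 293.7 kg/h = 293.7/3600 = 0.0815833 kg/s
t_res = M / Q_s = 1.56 / 0.0815833 = 19.1216 s
Geometry in SI: D = 137.3 mm → 0.1373 m, h = 7.93 mm → 0.00793 m
Allowable rise: ΔT_a = T_lim − T_in = 328.1 − 210.9 = 117.2 K
Invert ΔT = ηγ̇²t_res/(ρcp) for γ̇: γ̇_max² = ΔT_a ρ cp / (η t_res) = 117.2·1390·2545 / (4581·19.1216) = 4733.11 s⁻²
γ̇_max = √4733.11 = 68.7976 s⁻¹
N_max = γ̇_max h / (πD) = 68.7976·0.00793/(π·0.1373) = 1.26481 rev/s → ×60 = 75.8888 rpm

value=75.89 rpm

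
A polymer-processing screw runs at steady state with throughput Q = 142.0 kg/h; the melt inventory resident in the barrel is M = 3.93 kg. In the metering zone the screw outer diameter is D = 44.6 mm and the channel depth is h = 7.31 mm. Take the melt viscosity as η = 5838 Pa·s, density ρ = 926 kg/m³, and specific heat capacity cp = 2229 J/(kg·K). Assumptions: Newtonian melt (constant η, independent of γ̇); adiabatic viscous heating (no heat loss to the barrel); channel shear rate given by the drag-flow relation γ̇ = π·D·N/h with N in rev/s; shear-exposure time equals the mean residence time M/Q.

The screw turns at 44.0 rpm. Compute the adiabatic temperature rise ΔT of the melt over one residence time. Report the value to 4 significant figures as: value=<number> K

Throughput in SI: Q_s = 142.0 kg/h ÷ 3600 s/h = 0.0394444 kg/s
t_res = M / Q_s = 3.93 ÷ 0.0394444 = 99.6338 s
Geometry in metres: D = 44.6 mm → 0.0446 m, h = 7.31 mm → 0.00731 m; screw speed N = 44.0 rpm = 0.733333 rev/s
γ̇ = π D N / h = (π)(0.0446)(0.733333) / 0.00731 = 14.0562 s⁻¹
Adiabatic rise: ΔT = η γ̇² t_res / (ρ cp) = 5838·(14.0562)²·99.6338 / (926·2229) = 55.6785 K

value=55.68 K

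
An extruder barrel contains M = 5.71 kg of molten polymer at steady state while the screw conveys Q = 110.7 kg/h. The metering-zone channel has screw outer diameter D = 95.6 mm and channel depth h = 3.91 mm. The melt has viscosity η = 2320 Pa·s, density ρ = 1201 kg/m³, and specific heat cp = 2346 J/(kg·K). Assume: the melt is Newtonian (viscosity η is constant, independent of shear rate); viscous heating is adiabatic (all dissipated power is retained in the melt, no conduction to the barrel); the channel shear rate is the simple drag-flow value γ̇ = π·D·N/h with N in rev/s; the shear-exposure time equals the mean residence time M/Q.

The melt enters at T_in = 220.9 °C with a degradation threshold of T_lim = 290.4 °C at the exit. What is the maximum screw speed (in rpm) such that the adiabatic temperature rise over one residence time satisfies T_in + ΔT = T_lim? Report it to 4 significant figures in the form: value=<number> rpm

Convert throughput: Q = 110.7 kg/h = 110.7/3600 = 0.03075 kg/s
t_res = M / Q_s = 5.71 / 0.03075 = 185.691 s
D = 95.6 mm = 0.0956 m;  h = 3.91 mm = 0.00391 m
Allowable rise: ΔT_a = T_lim − T_in = 290.4 − 220.9 = 69.5 K
γ̇_max² = ΔT_a·ρ·cp/(η·t_res) = 69.5·1201·2346/(2320·185.691) = 454.545 s⁻²
γ̇_max = sqrt(454.545) = 21.3201 s⁻¹
N_max = γ̇_max·h / (π·D) = 21.3201 · 0.00391 / (π · 0.0956) = 0.27756 rev/s = 16.6536 rpm

value=16.65 rpm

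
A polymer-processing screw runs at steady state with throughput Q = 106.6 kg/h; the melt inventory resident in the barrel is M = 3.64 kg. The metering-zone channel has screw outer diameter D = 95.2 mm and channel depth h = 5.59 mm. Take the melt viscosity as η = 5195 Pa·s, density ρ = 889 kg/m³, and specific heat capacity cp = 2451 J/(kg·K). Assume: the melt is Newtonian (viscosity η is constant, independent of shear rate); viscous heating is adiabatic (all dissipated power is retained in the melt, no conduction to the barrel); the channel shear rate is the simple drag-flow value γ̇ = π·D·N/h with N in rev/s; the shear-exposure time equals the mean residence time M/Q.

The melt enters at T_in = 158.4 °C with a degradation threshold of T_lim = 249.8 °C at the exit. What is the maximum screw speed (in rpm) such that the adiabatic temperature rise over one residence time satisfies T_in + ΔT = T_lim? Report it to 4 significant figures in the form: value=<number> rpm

value=19.80 rpm

Q_s = Q / 3600 = 106.6 / 3600 = 0.0296111 kg/s
t_res = M / Q_s = 3.64 ÷ 0.0296111 = 122.927 s
Geometry in SI: D = 95.2 mm → 0.0952 m, h = 5.59 mm → 0.00559 m
Allowable rise: ΔT_a = T_lim − T_in = 249.8 − 158.4 = 91.4 K
γ̇_max² = ΔT_a·ρ·cp / (η·t_res) = [91.4 × 889 × 2451] / [5195 × 122.927] = 311.86 s⁻²
γ̇_max = sqrt(311.86) = 17.6595 s⁻¹
Solve γ̇ = πDN/h for N: N_max = γ̇_max·h/(π·D) = 17.6595 × 0.00559 / (π × 0.0952) = 0.330069 rev/s = 19.8041 rpm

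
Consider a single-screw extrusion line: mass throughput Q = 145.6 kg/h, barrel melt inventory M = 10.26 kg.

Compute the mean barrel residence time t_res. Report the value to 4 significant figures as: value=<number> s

value=253.7 s

Throughput in SI: Q_s = 145.6 kg/h ÷ 3600 s/h = 0.0404444 kg/s
t_res = M / Q_s = 10.26 ÷ 0.0404444 = 253.681 s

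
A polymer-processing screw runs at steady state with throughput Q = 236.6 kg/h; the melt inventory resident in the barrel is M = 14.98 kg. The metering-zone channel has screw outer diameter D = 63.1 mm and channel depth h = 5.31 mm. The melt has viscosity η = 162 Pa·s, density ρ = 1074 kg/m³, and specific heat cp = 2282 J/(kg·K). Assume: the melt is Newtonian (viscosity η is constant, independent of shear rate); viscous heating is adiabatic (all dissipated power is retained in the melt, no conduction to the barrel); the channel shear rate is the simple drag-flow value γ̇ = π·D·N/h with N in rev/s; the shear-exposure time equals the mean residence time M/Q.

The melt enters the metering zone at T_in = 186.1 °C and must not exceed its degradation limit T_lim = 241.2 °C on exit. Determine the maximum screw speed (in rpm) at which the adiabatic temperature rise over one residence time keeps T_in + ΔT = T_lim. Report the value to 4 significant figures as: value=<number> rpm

value=97.20 rpm

Throughput in SI: Q_s = 236.6 kg/h ÷ 3600 s/h = 0.0657222 kg/s
t_res = M / Q_s = 14.98 ÷ 0.0657222 = 227.929 s
D = 63.1 mm = 0.0631 m;  h = 5.31 mm = 0.00531 m
Allowable rise: ΔT_a = T_lim − T_in = 241.2 − 186.1 = 55.1 K
γ̇_max² = ΔT_a·ρ·cp/(η·t_res) = 55.1·1074·2282/(162·227.929) = 3657.27 s⁻²
Take the square root: γ̇_max = √(3657.27) = 60.4754 s⁻¹
Solve γ̇ = πDN/h for N: N_max = γ̇_max·h/(π·D) = 60.4754 × 0.00531 / (π × 0.0631) = 1.61992 rev/s = 97.1952 rpm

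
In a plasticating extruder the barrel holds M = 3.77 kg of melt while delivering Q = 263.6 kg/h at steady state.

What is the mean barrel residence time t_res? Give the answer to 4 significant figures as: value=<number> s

value=51.49 s

Convert throughput: Q = 263.6 kg/h = 263.6/3600 = 0.0732222 kg/s
t_res = M / Q_s = 3.77 ÷ 0.0732222 = 51.4871 s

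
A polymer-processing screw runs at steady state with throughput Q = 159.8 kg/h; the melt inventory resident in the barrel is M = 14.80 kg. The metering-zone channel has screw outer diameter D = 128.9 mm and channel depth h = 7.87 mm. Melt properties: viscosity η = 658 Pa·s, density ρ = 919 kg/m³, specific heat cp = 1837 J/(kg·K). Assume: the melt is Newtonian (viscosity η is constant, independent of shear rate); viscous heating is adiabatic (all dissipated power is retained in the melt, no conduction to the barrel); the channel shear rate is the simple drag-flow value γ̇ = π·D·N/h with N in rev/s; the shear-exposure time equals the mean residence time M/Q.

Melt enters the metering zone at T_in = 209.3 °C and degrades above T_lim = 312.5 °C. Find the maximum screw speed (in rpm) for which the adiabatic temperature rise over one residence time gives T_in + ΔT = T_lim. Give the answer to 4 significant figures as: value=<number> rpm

Q_s = Q / 3600 = 159.8 / 3600 = 0.0443889 kg/s
t_res = M / Q_s = 14.80 / 0.0443889 = 333.417 s
Convert to metres: D = 0.1289 m, h = 0.00787 m
ΔT_a = T_lim − T_in = 312.5 − 209.3 = 103.2 K
γ̇_max² = ΔT_a·ρ·cp/(η·t_res) = 103.2·919·1837/(658·333.417) = 794.129 s⁻²
Take the square root: γ̇_max = √(794.129) = 28.1803 s⁻¹
N_max = γ̇_max·h / (π·D) = 28.1803 · 0.00787 / (π · 0.1289) = 0.547668 rev/s = 32.8601 rpm

value=32.86 rpm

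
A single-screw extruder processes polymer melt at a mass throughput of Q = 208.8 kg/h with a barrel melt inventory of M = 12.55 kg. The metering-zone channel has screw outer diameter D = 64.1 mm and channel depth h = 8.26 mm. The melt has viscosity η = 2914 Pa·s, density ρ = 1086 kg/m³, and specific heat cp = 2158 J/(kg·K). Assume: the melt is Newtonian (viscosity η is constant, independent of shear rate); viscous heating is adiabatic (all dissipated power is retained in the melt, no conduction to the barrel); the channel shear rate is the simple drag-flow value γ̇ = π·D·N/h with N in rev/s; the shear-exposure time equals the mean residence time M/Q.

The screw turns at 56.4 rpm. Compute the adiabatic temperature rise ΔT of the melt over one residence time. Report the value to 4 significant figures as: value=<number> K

Convert throughput: Q = 208.8 kg/h = 208.8/3600 = 0.058 kg/s
t_res = M / Q_s = 12.55 / 0.058 = 216.379 s
D = 64.1 mm = 0.0641 m;  h = 8.26 mm = 0.00826 m;  N = 56.4 rpm / 60 = 0.94 rev/s
γ̇ = π D N / h = (π)(0.0641)(0.94) / 0.00826 = 22.9169 s⁻¹
ΔT = η·γ̇²·t_res / (ρ·cp) = 2914 · (22.9169)² · 216.379 / (1086 · 2158) = 141.298 K

value=141.3 K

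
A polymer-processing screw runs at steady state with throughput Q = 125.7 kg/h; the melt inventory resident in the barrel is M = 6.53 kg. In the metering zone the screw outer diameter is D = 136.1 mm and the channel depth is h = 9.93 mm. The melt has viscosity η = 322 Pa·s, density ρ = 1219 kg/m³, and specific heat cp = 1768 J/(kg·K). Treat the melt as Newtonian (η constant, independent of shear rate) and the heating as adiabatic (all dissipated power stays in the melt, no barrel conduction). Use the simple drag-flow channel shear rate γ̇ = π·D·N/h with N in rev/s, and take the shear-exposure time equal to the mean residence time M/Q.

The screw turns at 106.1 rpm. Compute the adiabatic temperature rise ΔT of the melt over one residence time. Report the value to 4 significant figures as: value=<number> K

value=162.0 K

Q_s = Q / 3600 = 125.7 / 3600 = 0.0349167 kg/s
t_res = M / Q_s = 6.53 ÷ 0.0349167 = 187.017 s
Convert to SI: D = 0.1361 m, h = 0.00993 m, N = 106.1/60 = 1.76833 rev/s
γ̇ = π·D·N / h = π · 0.1361 · 1.76833 / 0.00993 = 76.1418 s⁻¹
ΔT = η·γ̇²·t_res/(ρ·cp) = [322 × 76.1418² × 187.017] / [1219 × 1768] = 161.993 K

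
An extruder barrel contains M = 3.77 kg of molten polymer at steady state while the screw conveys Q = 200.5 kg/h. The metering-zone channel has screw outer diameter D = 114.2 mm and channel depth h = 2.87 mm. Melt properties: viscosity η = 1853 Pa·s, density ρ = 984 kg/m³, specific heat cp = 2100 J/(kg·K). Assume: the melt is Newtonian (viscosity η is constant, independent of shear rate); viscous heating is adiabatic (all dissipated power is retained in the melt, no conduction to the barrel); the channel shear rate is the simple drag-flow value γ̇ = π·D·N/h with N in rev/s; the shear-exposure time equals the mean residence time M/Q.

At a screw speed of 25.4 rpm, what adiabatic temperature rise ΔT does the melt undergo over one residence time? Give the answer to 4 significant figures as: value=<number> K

value=170.0 K

Q_s = Q / 3600 = 200.5 / 3600 = 0.0556944 kg/s
t_res = M / Q_s = 3.77 ÷ 0.0556944 = 67.6908 s
Convert to SI: D = 0.1142 m, h = 0.00287 m, N = 25.4/60 = 0.423333 rev/s
γ̇ = π D N / h = (π)(0.1142)(0.423333) / 0.00287 = 52.9196 s⁻¹
ΔT = η·γ̇²·t_res / (ρ·cp) = 1853 · (52.9196)² · 67.6908 / (984 · 2100) = 169.99 K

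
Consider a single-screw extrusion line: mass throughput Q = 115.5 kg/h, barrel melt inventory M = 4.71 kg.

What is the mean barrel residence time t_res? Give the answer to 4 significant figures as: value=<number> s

value=146.8 s

Q_s = Q / 3600 = 115.5 / 3600 = 0.0320833 kg/s
t_res = M / Q_s = 4.71 / 0.0320833 = 146.805 s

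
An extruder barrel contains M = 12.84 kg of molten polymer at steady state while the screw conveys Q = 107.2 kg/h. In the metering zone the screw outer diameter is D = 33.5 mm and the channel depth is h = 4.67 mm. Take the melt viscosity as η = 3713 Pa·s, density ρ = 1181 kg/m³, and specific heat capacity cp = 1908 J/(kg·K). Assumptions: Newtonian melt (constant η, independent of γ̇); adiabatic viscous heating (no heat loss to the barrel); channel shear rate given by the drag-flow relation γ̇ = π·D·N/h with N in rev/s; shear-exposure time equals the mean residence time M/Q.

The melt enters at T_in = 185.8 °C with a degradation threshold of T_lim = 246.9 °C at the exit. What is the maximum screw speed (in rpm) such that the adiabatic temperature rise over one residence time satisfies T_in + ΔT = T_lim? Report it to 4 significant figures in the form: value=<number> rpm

Throughput in SI: Q_s = 107.2 kg/h ÷ 3600 s/h = 0.0297778 kg/s
t_res = M / Q_s = 12.84 / 0.0297778 = 431.194 s
Geometry in SI: D = 33.5 mm → 0.0335 m, h = 4.67 mm → 0.00467 m
ΔT_a = T_lim − T_in = 246.9 − 185.8 = 61.1 K
Invert ΔT = ηγ̇²t_res/(ρcp) for γ̇: γ̇_max² = ΔT_a ρ cp / (η t_res) = 61.1·1181·1908 / (3713·431.194) = 85.9947 s⁻²
γ̇_max = √85.9947 = 9.27333 s⁻¹
N_max = γ̇_max h / (πD) = 9.27333·0.00467/(π·0.0335) = 0.411489 rev/s → ×60 = 24.6893 rpm

value=24.69 rpm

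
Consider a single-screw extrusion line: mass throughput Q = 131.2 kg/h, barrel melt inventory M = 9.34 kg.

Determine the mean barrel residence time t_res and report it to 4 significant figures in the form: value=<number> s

value=256.3 s

Throughput in SI: Q_s = 131.2 kg/h ÷ 3600 s/h = 0.0364444 kg/s
Mean residence time: t_res = M/Q_s = 9.34 kg / 0.0364444 kg/s = 256.28 s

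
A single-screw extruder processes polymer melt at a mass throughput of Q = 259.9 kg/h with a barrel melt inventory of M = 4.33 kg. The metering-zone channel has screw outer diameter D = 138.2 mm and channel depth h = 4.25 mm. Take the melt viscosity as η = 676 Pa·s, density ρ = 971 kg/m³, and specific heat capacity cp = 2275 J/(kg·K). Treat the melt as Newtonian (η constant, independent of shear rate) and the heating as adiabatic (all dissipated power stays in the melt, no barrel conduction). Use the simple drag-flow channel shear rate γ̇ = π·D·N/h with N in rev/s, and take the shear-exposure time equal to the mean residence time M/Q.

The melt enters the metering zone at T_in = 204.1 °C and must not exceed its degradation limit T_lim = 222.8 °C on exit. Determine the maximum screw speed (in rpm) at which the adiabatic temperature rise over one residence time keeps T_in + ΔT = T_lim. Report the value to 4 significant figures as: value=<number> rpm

value=18.75 rpm

Throughput in SI: Q_s = 259.9 kg/h ÷ 3600 s/h = 0.0721944 kg/s
t_res = M / Q_s = 4.33 ÷ 0.0721944 = 59.9769 s
Convert to metres: D = 0.1382 m, h = 0.00425 m
ΔT_a = T_lim − T_in = 222.8 − 204.1 = 18.7 K
Invert ΔT = ηγ̇²t_res/(ρcp) for γ̇: γ̇_max² = ΔT_a ρ cp / (η t_res) = 18.7·971·2275 / (676·59.9769) = 1018.85 s⁻²
Take the square root: γ̇_max = √(1018.85) = 31.9195 s⁻¹
N_max = γ̇_max·h / (π·D) = 31.9195 · 0.00425 / (π · 0.1382) = 0.312454 rev/s = 18.7473 rpm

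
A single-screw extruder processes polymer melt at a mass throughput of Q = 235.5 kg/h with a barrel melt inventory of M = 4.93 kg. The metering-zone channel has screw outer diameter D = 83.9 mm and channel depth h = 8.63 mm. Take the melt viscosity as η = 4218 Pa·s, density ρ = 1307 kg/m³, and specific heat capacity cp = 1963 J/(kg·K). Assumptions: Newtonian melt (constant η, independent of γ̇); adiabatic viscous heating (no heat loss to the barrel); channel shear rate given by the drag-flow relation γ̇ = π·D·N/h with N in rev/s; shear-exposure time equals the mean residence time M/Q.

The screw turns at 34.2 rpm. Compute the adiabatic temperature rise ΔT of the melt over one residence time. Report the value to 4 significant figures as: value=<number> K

value=37.55 K

Throughput in SI: Q_s = 235.5 kg/h ÷ 3600 s/h = 0.0654167 kg/s
Mean residence time: t_res = M/Q_s = 4.93 kg / 0.0654167 kg/s = 75.3631 s
Convert to SI: D = 0.0839 m, h = 0.00863 m, N = 34.2/60 = 0.57 rev/s
Shear rate: γ̇ = πDN/h = π·0.0839·0.57/0.00863 = 17.4091 s⁻¹
ΔT = η·γ̇²·t_res / (ρ·cp) = 4218 · (17.4091)² · 75.3631 / (1307 · 1963) = 37.551 K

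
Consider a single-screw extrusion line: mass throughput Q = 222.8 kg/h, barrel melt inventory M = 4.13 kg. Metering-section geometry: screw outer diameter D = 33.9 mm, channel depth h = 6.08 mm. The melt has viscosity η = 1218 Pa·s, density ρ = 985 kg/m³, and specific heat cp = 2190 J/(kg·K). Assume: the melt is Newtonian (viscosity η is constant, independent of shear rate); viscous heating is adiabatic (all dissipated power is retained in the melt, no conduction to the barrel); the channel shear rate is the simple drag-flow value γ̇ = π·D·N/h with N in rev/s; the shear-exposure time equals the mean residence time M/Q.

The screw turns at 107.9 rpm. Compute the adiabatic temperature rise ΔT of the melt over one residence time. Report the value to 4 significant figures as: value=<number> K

Throughput in SI: Q_s = 222.8 kg/h ÷ 3600 s/h = 0.0618889 kg/s
t_res = M / Q_s = 4.13 / 0.0618889 = 66.7325 s
D = 33.9 mm = 0.0339 m;  h = 6.08 mm = 0.00608 m;  N = 107.9 rpm / 60 = 1.79833 rev/s
γ̇ = π·D·N / h = π · 0.0339 · 1.79833 / 0.00608 = 31.5004 s⁻¹
ΔT = η·γ̇²·t_res / (ρ·cp) = 1218 · (31.5004)² · 66.7325 / (985 · 2190) = 37.3884 K

value=37.39 K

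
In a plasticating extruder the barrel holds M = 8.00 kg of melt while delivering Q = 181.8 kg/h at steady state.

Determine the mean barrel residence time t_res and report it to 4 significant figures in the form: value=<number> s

Throughput in SI: Q_s = 181.8 kg/h ÷ 3600 s/h = 0.0505 kg/s
t_res = M / Q_s = 8.00 ÷ 0.0505 = 158.416 s

value=158.4 s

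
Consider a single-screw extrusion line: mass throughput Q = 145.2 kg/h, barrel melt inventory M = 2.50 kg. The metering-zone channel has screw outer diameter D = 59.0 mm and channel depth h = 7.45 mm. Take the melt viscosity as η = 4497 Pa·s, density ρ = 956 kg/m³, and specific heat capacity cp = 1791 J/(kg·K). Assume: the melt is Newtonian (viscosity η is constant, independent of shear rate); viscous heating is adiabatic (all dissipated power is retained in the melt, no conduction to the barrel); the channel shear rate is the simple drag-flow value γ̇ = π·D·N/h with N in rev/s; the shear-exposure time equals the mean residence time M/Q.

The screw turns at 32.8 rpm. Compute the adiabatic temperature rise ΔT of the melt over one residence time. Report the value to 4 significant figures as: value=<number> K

value=30.11 K

Q_s = Q / 3600 = 145.2 / 3600 = 0.0403333 kg/s
Mean residence time: t_res = M/Q_s = 2.50 kg / 0.0403333 kg/s = 61.9835 s
Convert to SI: D = 0.059 m, h = 0.00745 m, N = 32.8/60 = 0.546667 rev/s
γ̇ = π D N / h = (π)(0.059)(0.546667) / 0.00745 = 13.6009 s⁻¹
Adiabatic rise: ΔT = η γ̇² t_res / (ρ cp) = 4497·(13.6009)²·61.9835 / (956·1791) = 30.1149 K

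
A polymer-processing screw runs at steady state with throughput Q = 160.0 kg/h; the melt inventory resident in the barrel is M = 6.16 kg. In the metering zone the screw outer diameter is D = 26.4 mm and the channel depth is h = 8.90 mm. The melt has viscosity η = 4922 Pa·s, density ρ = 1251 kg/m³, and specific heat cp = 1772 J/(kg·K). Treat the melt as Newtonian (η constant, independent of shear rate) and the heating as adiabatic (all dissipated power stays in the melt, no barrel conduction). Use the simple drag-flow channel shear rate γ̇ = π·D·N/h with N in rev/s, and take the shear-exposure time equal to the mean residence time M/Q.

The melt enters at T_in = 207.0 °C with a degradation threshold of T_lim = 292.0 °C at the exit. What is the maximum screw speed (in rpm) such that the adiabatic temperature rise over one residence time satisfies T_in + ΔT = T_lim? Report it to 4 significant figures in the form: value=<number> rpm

value=107.0 rpm

Throughput in SI: Q_s = 160.0 kg/h ÷ 3600 s/h = 0.0444444 kg/s
t_res = M / Q_s = 6.16 / 0.0444444 = 138.6 s
Geometry in SI: D = 26.4 mm → 0.0264 m, h = 8.90 mm → 0.0089 m
ΔT_a = T_lim − T_in = 292.0 − 207.0 = 85 K
γ̇_max² = ΔT_a·ρ·cp / (η·t_res) = [85 × 1251 × 1772] / [4922 × 138.6] = 276.207 s⁻²
γ̇_max = √276.207 = 16.6195 s⁻¹
N_max = γ̇_max·h / (π·D) = 16.6195 · 0.0089 / (π · 0.0264) = 1.78342 rev/s = 107.005 rpm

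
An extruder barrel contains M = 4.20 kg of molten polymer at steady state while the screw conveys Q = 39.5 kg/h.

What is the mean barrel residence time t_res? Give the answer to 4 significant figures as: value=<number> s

Throughput in SI: Q_s = 39.5 kg/h ÷ 3600 s/h = 0.0109722 kg/s
Mean residence time: t_res = M/Q_s = 4.20 kg / 0.0109722 kg/s = 382.785 s

value=382.8 s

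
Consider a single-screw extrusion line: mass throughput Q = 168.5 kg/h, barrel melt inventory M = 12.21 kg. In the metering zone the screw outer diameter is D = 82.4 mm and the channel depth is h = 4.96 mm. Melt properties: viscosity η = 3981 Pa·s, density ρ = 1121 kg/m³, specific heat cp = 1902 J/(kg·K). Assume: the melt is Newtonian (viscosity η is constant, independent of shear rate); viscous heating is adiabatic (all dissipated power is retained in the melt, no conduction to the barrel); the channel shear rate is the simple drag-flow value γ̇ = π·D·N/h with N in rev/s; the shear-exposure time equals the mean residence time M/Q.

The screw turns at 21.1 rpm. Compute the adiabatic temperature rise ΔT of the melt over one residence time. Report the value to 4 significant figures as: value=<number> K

value=164.1 K

Convert throughput: Q = 168.5 kg/h = 168.5/3600 = 0.0468056 kg/s
Mean residence time: t_res = M/Q_s = 12.21 kg / 0.0468056 kg/s = 260.866 s
D = 82.4 mm = 0.0824 m;  h = 4.96 mm = 0.00496 m;  N = 21.1 rpm / 60 = 0.351667 rev/s
Shear rate: γ̇ = πDN/h = π·0.0824·0.351667/0.00496 = 18.3538 s⁻¹
Adiabatic rise: ΔT = η γ̇² t_res / (ρ cp) = 3981·(18.3538)²·260.866 / (1121·1902) = 164.077 K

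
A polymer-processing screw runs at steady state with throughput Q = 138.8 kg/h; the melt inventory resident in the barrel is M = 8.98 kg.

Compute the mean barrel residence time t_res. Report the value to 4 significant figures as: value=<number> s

value=232.9 s

Throughput in SI: Q_s = 138.8 kg/h ÷ 3600 s/h = 0.0385556 kg/s
Mean residence time: t_res = M/Q_s = 8.98 kg / 0.0385556 kg/s = 232.911 s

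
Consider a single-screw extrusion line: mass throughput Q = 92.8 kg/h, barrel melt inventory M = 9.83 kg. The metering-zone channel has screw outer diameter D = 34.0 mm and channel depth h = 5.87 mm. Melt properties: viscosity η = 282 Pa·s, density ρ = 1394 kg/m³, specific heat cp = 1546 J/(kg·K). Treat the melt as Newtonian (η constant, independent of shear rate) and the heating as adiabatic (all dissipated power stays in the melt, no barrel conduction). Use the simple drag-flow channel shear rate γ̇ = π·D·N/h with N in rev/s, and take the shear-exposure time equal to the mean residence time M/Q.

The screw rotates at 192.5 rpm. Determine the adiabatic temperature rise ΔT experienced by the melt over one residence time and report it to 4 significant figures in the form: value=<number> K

Throughput in SI: Q_s = 92.8 kg/h ÷ 3600 s/h = 0.0257778 kg/s
t_res = M / Q_s = 9.83 ÷ 0.0257778 = 381.336 s
D = 34.0 mm = 0.034 m;  h = 5.87 mm = 0.00587 m;  N = 192.5 rpm / 60 = 3.20833 rev/s
Shear rate: γ̇ = πDN/h = π·0.034·3.20833/0.00587 = 58.3808 s⁻¹
ΔT = η·γ̇²·t_res / (ρ·cp) = 282 · (58.3808)² · 381.336 / (1394 · 1546) = 170.069 K

value=170.1 K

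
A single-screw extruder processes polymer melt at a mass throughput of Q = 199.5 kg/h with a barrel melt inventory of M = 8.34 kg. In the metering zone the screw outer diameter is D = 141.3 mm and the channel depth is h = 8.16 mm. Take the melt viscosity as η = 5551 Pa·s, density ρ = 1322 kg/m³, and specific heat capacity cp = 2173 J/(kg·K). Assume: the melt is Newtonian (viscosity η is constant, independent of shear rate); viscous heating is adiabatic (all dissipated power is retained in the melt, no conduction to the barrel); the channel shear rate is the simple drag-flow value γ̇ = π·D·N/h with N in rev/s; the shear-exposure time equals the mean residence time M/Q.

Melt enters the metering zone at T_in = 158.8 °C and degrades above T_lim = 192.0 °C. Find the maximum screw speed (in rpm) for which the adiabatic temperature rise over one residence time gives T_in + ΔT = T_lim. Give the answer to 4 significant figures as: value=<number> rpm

Throughput in SI: Q_s = 199.5 kg/h ÷ 3600 s/h = 0.0554167 kg/s
Mean residence time: t_res = M/Q_s = 8.34 kg / 0.0554167 kg/s = 150.496 s
Convert to metres: D = 0.1413 m, h = 0.00816 m
Allowable rise: ΔT_a = T_lim − T_in = 192.0 − 158.8 = 33.2 K
γ̇_max² = ΔT_a·ρ·cp/(η·t_res) = 33.2·1322·2173/(5551·150.496) = 114.165 s⁻²
γ̇_max = sqrt(114.165) = 10.6848 s⁻¹
N_max = γ̇_max h / (πD) = 10.6848·0.00816/(π·0.1413) = 0.19641 rev/s → ×60 = 11.7846 rpm

value=11.78 rpm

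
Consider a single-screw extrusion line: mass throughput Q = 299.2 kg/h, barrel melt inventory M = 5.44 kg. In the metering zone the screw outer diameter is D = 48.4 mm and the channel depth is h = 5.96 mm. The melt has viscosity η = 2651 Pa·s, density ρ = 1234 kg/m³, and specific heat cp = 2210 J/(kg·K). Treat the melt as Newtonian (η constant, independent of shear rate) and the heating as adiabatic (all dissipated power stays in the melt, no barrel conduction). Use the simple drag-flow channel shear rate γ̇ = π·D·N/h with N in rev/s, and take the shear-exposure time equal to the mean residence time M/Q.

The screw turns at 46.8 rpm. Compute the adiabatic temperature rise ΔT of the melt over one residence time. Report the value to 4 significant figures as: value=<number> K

Convert throughput: Q = 299.2 kg/h = 299.2/3600 = 0.0831111 kg/s
Mean residence time: t_res = M/Q_s = 5.44 kg / 0.0831111 kg/s = 65.4545 s
Geometry in metres: D = 48.4 mm → 0.0484 m, h = 5.96 mm → 0.00596 m; screw speed N = 46.8 rpm = 0.78 rev/s
Shear rate: γ̇ = πDN/h = π·0.0484·0.78/0.00596 = 19.8996 s⁻¹
ΔT = η·γ̇²·t_res/(ρ·cp) = [2651 × 19.8996² × 65.4545] / [1234 × 2210] = 25.1959 K

value=25.20 K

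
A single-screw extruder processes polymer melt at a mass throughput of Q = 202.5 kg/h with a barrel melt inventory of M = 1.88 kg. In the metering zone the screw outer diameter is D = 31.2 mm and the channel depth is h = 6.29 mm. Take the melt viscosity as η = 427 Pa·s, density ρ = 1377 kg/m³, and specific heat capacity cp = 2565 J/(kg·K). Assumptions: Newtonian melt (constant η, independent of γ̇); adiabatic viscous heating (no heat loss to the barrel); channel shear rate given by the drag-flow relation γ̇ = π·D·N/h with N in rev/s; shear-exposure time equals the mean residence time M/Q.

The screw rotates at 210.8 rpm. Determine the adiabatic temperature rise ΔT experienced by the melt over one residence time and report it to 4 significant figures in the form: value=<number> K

value=12.11 K

Q_s = Q / 3600 = 202.5 / 3600 = 0.05625 kg/s
t_res = M / Q_s = 1.88 / 0.05625 = 33.4222 s
D = 31.2 mm = 0.0312 m;  h = 6.29 mm = 0.00629 m;  N = 210.8 rpm / 60 = 3.51333 rev/s
γ̇ = π D N / h = (π)(0.0312)(3.51333) / 0.00629 = 54.7486 s⁻¹
Adiabatic rise: ΔT = η γ̇² t_res / (ρ cp) = 427·(54.7486)²·33.4222 / (1377·2565) = 12.1112 K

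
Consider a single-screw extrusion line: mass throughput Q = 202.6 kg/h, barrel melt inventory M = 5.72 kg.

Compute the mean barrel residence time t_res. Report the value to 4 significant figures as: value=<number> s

value=101.6 s

Q_s = Q / 3600 = 202.6 / 3600 = 0.0562778 kg/s
Mean residence time: t_res = M/Q_s = 5.72 kg / 0.0562778 kg/s = 101.639 s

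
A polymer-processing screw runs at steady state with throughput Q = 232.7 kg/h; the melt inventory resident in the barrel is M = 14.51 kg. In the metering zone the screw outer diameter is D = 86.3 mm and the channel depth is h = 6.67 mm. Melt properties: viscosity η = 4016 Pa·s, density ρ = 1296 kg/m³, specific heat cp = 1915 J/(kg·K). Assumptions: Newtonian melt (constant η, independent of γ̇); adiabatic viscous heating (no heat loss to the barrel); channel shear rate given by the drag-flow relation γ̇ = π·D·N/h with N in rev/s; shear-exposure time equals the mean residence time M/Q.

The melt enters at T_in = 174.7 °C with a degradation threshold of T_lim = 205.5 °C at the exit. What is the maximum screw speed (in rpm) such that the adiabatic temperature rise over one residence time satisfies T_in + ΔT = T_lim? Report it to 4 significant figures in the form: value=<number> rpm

Convert throughput: Q = 232.7 kg/h = 232.7/3600 = 0.0646389 kg/s
t_res = M / Q_s = 14.51 ÷ 0.0646389 = 224.478 s
Convert to metres: D = 0.0863 m, h = 0.00667 m
ΔT_a = T_lim − T_in = 205.5 − 174.7 = 30.8 K
γ̇_max² = ΔT_a·ρ·cp / (η·t_res) = [30.8 × 1296 × 1915] / [4016 × 224.478] = 84.7925 s⁻²
γ̇_max = sqrt(84.7925) = 9.20828 s⁻¹
N_max = γ̇_max h / (πD) = 9.20828·0.00667/(π·0.0863) = 0.226539 rev/s → ×60 = 13.5924 rpm

value=13.59 rpm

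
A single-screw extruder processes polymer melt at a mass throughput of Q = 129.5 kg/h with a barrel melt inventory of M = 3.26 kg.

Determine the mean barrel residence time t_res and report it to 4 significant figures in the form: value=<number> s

value=90.63 s

Throughput in SI: Q_s = 129.5 kg/h ÷ 3600 s/h = 0.0359722 kg/s
t_res = M / Q_s = 3.26 / 0.0359722 = 90.6255 s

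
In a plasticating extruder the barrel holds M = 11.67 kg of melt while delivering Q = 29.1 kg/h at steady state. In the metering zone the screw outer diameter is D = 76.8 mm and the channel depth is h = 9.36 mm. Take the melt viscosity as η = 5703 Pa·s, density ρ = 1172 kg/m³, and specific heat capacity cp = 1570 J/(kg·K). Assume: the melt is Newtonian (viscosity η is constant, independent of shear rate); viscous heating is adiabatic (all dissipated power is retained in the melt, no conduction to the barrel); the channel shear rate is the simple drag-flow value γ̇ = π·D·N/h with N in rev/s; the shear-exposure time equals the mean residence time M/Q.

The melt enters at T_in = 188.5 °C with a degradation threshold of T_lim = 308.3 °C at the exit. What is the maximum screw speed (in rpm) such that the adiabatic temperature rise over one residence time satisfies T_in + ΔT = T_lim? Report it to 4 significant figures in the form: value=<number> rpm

value=12.04 rpm

Convert throughput: Q = 29.1 kg/h = 29.1/3600 = 0.00808333 kg/s
t_res = M / Q_s = 11.67 ÷ 0.00808333 = 1443.71 s
D = 76.8 mm = 0.0768 m;  h = 9.36 mm = 0.00936 m
Allowable rise: ΔT_a = T_lim − T_in = 308.3 − 188.5 = 119.8 K
Invert ΔT = ηγ̇²t_res/(ρcp) for γ̇: γ̇_max² = ΔT_a ρ cp / (η t_res) = 119.8·1172·1570 / (5703·1443.71) = 26.7732 s⁻²
γ̇_max = sqrt(26.7732) = 5.17428 s⁻¹
N_max = γ̇_max·h / (π·D) = 5.17428 · 0.00936 / (π · 0.0768) = 0.200731 rev/s = 12.0439 rpm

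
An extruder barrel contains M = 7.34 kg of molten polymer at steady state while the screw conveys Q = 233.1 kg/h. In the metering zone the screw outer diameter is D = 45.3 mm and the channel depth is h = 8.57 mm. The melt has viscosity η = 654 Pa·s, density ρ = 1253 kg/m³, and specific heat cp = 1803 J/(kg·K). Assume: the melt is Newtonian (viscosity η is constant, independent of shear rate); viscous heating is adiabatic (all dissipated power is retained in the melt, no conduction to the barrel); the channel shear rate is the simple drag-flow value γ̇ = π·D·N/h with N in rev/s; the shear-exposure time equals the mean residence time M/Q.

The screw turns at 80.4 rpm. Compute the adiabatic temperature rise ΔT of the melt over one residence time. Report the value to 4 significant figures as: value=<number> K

Throughput in SI: Q_s = 233.1 kg/h ÷ 3600 s/h = 0.06475 kg/s
t_res = M / Q_s = 7.34 / 0.06475 = 113.359 s
Convert to SI: D = 0.0453 m, h = 0.00857 m, N = 80.4/60 = 1.34 rev/s
γ̇ = π D N / h = (π)(0.0453)(1.34) / 0.00857 = 22.2522 s⁻¹
ΔT = η·γ̇²·t_res / (ρ·cp) = 654 · (22.2522)² · 113.359 / (1253 · 1803) = 16.2492 K

value=16.25 K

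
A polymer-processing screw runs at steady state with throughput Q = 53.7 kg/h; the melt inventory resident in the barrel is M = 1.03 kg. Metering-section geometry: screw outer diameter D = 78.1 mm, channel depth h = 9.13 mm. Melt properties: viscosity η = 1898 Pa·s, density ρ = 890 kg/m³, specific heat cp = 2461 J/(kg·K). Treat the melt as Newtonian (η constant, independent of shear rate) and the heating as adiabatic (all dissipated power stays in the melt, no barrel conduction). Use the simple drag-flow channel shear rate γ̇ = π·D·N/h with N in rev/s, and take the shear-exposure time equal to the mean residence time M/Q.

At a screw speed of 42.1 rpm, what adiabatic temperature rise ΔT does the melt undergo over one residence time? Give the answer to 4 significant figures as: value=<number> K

Throughput in SI: Q_s = 53.7 kg/h ÷ 3600 s/h = 0.0149167 kg/s
t_res = M / Q_s = 1.03 / 0.0149167 = 69.0503 s
Convert to SI: D = 0.0781 m, h = 0.00913 m, N = 42.1/60 = 0.701667 rev/s
γ̇ = π·D·N / h = π · 0.0781 · 0.701667 / 0.00913 = 18.8565 s⁻¹
ΔT = η·γ̇²·t_res/(ρ·cp) = [1898 × 18.8565² × 69.0503] / [890 × 2461] = 21.2756 K

value=21.28 K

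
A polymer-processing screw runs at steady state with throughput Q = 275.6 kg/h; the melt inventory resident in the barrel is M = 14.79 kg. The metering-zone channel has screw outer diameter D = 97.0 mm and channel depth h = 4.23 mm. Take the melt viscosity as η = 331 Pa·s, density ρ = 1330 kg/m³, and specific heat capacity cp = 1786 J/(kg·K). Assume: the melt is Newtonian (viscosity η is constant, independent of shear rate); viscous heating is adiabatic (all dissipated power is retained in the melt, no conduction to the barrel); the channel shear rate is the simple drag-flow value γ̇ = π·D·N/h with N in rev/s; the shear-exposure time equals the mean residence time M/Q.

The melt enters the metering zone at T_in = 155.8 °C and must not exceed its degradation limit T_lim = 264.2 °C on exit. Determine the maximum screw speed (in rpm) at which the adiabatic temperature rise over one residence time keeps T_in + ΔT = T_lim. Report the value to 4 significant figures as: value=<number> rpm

value=52.85 rpm

Q_s = Q / 3600 = 275.6 / 3600 = 0.0765556 kg/s
Mean residence time: t_res = M/Q_s = 14.79 kg / 0.0765556 kg/s = 193.193 s
Convert to metres: D = 0.097 m, h = 0.00423 m
ΔT_a = T_lim − T_in = 264.2 − 155.8 = 108.4 K
γ̇_max² = ΔT_a·ρ·cp/(η·t_res) = 108.4·1330·1786/(331·193.193) = 4026.64 s⁻²
γ̇_max = √4026.64 = 63.4558 s⁻¹
N_max = γ̇_max·h / (π·D) = 63.4558 · 0.00423 / (π · 0.097) = 0.880826 rev/s = 52.8496 rpm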